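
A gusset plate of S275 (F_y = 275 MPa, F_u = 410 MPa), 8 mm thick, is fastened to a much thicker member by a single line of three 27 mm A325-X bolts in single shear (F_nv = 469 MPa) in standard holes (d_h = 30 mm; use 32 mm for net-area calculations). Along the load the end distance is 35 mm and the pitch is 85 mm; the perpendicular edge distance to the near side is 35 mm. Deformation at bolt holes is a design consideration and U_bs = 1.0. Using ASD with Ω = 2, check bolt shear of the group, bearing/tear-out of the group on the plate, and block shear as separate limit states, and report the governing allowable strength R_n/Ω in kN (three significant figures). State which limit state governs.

154 kN (block shear governs)

Bolt shear: A_b = π·27²/4 = 572.6 mm²; R_n = 469 × 572.6 × 3 × 1 / 1000 = 805.6 kN → 805.6 / 2 = 403 kN.
Bearing: edge l_c = 20, r_n = 78.72 kN; interior l_c = 55, r_n = 212.5 kN; R_n = 78.72 + 2·212.5 = 503.8 kN → 252 kN.
Block shear: A_gv = 1640, A_nv = 1000, A_nt = 152 mm²; R_n = min(0.6F_uA_nv, 0.6F_yA_gv) + U_bs·F_u·A_nt = 308.3 kN → 154 kN.
Block shear governs: 154 kN.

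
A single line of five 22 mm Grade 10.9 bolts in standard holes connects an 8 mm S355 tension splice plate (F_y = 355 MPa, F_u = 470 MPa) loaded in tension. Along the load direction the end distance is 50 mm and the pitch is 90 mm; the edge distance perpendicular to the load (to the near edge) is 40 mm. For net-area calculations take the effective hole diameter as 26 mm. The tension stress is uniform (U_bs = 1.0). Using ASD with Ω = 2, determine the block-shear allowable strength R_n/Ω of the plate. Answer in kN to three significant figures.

Shear plane L_v = 50 + 4·90 = 410 mm; A_gv = 410 × 8 = 3280 mm².
A_nv = (410 − 4.5·26) × 8 = 2344 mm².
A_nt = (40 − 0.5·26) × 8 = 216 mm².
0.6 F_u A_nv = 661 kN; 0.6 F_y A_gv = 698.6 kN → shear rupture governs the shear term.
R_n = 661 + 1.0 × 470 × 216 / 1000 = 762.5 kN.
Allowable strength R_n/Ω = 762.5 / 2 = 381 kN.

381 kN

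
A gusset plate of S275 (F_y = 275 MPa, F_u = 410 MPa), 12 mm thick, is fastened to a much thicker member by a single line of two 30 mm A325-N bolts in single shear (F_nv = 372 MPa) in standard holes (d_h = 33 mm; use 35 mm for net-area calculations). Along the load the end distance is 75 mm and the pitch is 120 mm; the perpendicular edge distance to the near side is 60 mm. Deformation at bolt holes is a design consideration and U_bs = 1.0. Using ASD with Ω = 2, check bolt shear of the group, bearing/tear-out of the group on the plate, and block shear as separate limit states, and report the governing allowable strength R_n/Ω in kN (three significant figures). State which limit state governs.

Bolt shear: A_b = π·30²/4 = 706.9 mm²; R_n = 372 × 706.9 × 2 × 1 / 1000 = 525.9 kN → 525.9 / 2 = 263 kN.
Bearing: edge l_c = 58.5, r_n = 345.4 kN; interior l_c = 87, r_n = 354.2 kN; R_n = 345.4 + 1·354.2 = 699.6 kN → 350 kN.
Block shear: A_gv = 2340, A_nv = 1710, A_nt = 510 mm²; R_n = min(0.6F_uA_nv, 0.6F_yA_gv) + U_bs·F_u·A_nt = 595.2 kN → 298 kN.
Bolt shear governs: 263 kN.

263 kN (bolt shear governs)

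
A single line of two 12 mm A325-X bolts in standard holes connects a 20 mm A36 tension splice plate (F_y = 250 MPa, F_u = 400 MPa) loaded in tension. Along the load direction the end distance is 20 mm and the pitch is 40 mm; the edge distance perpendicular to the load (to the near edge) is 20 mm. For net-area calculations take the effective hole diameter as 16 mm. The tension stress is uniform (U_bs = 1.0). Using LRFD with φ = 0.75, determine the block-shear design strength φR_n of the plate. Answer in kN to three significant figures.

202 kN

Shear plane L_v = 20 + 1·40 = 60 mm; A_gv = 60 × 20 = 1200 mm².
A_nv = (60 − 1.5·16) × 20 = 720 mm².
A_nt = (20 − 0.5·16) × 20 = 240 mm².
0.6 F_u A_nv = 172.8 kN; 0.6 F_y A_gv = 180 kN → shear rupture governs the shear term.
R_n = 172.8 + 1.0 × 400 × 240 / 1000 = 268.8 kN.
Design strength φR_n = 0.75 × 268.8 = 202 kN.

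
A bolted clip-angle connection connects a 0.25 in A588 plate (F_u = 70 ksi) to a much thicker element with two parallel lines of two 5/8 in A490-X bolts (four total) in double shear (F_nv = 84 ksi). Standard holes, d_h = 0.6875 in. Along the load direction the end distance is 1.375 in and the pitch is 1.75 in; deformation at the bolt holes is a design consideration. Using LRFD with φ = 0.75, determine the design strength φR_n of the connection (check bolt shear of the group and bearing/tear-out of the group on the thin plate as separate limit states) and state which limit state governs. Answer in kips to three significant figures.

Bolt shear: A_b = π·0.625²/4 = 0.3068 in²; R_n = 84 × 0.3068 × 4 × 2 = 206.2 kips → 0.75 × 206.2 = 155 kips.
Bearing (1.2 l_c t F_u ≤ 2.4 d t F_u): upper limit = 2.4·0.625·0.25·70 = 26.25 kips.
  Edge l_c = 1.375 − 0.6875/2 = 1.031 → r_n = 21.66 kips; interior l_c = 1.75 − 0.6875 = 1.062 → r_n = 22.31 kips.
  R_n,bearing = 2·21.66 + 2·22.31 = 87.94 kips → 0.75 × 87.94 = 66 kips.
Bearing governs: 66 kips.

66 kips (bearing governs)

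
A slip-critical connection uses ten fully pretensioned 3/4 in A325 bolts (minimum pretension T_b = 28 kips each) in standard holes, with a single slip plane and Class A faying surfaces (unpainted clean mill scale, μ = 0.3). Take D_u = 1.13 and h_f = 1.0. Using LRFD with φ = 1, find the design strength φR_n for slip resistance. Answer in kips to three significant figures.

94.9 kips

R_n = μ · D_u · h_f · T_b · n_s · n_b = 0.3 × 1.13 × 1.0 × 28 × 1 × 10 = 94.92 kips.
Design strength φR_n = 1 × 94.92 = 94.9 kips.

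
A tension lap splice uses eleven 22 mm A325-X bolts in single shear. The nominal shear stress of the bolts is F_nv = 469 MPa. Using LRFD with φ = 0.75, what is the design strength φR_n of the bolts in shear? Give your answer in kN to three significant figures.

A_b = π × 22² / 4 = 380.1 mm².
R_n = F_nv · A_b · n · n_s = 469 × 380.1 × 11 × 1 / 1000 = 1961 kN.
Design strength φR_n = 0.75 × 1961 = 1470 kN.

1470 kN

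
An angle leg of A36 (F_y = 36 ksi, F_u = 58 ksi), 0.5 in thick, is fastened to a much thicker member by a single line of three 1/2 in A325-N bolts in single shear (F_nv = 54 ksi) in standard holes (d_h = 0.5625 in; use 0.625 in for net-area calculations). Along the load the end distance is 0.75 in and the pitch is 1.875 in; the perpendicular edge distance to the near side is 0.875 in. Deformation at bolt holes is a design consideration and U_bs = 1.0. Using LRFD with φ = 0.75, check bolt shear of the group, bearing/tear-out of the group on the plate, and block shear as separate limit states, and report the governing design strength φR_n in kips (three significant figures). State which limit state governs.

Bolt shear: A_b = π·0.5²/4 = 0.1963 in²; R_n = 54 × 0.1963 × 3 × 1 = 31.81 kips → 0.75 × 31.81 = 23.9 kips.
Bearing: edge l_c = 0.4688, r_n = 16.31 kips; interior l_c = 1.312, r_n = 34.8 kips; R_n = 16.31 + 2·34.8 = 85.91 kips → 64.4 kips.
Block shear: A_gv = 2.25, A_nv = 1.469, A_nt = 0.2812 in²; R_n = min(0.6F_uA_nv, 0.6F_yA_gv) + U_bs·F_u·A_nt = 64.91 kips → 48.7 kips.
Bolt shear governs: 23.9 kips.

23.9 kips (bolt shear governs)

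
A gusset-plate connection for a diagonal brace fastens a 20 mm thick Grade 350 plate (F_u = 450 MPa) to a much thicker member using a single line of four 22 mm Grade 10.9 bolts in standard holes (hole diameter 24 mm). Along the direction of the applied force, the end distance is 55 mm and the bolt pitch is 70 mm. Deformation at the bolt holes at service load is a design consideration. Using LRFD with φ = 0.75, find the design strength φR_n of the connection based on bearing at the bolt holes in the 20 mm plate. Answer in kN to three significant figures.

Per bolt r_n = 1.2 l_c t F_u ≤ 2.4 d t F_u; upper limit = 2.4 × 22 × 20 × 450 / 1000 = 475.2 kN.
Edge bolt: l_c = 55 − 24/2 = 43 mm → 1.2 × 43 × 20 × 450 / 1000 = 464.4 → r_n = 464.4 kN.
Interior bolts: l_c = 70 − 24 = 46 mm → 1.2 × 46 × 20 × 450 / 1000 = 496.8 → r_n = 475.2 kN.
R_n = 1 × 464.4 + 3 × 475.2 = 1890 kN.
Design strength φR_n = 0.75 × 1890 = 1420 kN.

1420 kN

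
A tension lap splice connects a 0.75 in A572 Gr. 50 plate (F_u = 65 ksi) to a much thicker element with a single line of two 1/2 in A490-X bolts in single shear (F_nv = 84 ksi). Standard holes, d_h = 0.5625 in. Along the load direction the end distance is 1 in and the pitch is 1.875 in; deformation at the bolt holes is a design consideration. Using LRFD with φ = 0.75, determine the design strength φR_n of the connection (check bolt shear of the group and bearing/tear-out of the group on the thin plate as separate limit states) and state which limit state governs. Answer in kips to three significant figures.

Bolt shear: A_b = π·0.5²/4 = 0.1963 in²; R_n = 84 × 0.1963 × 2 × 1 = 32.99 kips → 0.75 × 32.99 = 24.7 kips.
Bearing (1.2 l_c t F_u ≤ 2.4 d t F_u): upper limit = 2.4·0.5·0.75·65 = 58.5 kips.
  Edge l_c = 1 − 0.5625/2 = 0.7188 → r_n = 42.05 kips; interior l_c = 1.875 − 0.5625 = 1.312 → r_n = 58.5 kips.
  R_n,bearing = 1·42.05 + 1·58.5 = 100.5 kips → 0.75 × 100.5 = 75.4 kips.
Bolt shear governs: 24.7 kips.

24.7 kips (bolt shear governs)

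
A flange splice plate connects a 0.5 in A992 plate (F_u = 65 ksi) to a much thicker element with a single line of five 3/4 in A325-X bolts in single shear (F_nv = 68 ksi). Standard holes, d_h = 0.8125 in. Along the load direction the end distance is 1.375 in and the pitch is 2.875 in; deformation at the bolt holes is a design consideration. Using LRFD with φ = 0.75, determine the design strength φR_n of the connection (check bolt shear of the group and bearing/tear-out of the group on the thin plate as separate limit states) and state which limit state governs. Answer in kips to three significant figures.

113 kips (bolt shear governs)

Bolt shear: A_b = π·0.75²/4 = 0.4418 in²; R_n = 68 × 0.4418 × 5 × 1 = 150.2 kips → 0.75 × 150.2 = 113 kips.
Bearing (1.2 l_c t F_u ≤ 2.4 d t F_u): upper limit = 2.4·0.75·0.5·65 = 58.5 kips.
  Edge l_c = 1.375 − 0.8125/2 = 0.9688 → r_n = 37.78 kips; interior l_c = 2.875 − 0.8125 = 2.062 → r_n = 58.5 kips.
  R_n,bearing = 1·37.78 + 4·58.5 = 271.8 kips → 0.75 × 271.8 = 204 kips.
Bolt shear governs: 113 kips.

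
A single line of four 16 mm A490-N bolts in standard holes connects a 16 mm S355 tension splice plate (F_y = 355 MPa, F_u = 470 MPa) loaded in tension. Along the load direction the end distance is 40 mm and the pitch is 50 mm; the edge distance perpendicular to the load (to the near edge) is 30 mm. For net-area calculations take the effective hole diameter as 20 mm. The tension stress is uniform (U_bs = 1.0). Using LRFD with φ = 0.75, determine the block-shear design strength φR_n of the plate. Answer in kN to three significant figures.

Shear plane L_v = 40 + 3·50 = 190 mm; A_gv = 190 × 16 = 3040 mm².
A_nv = (190 − 3.5·20) × 16 = 1920 mm².
A_nt = (30 − 0.5·20) × 16 = 320 mm².
0.6 F_u A_nv = 541.4 kN; 0.6 F_y A_gv = 647.5 kN → shear rupture governs the shear term.
R_n = 541.4 + 1.0 × 470 × 320 / 1000 = 691.8 kN.
Design strength φR_n = 0.75 × 691.8 = 519 kN.

519 kN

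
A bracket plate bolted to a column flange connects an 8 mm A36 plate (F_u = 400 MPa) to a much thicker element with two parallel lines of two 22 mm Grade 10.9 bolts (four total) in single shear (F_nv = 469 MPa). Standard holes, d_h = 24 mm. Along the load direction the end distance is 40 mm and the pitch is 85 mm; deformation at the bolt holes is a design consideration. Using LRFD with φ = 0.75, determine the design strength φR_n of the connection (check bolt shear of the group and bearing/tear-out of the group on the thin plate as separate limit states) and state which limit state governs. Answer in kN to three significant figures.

415 kN (bearing governs)

Bolt shear: A_b = π·22²/4 = 380.1 mm²; R_n = 469 × 380.1 × 4 × 1 / 1000 = 713.1 kN → 0.75 × 713.1 = 535 kN.
Bearing (1.2 l_c t F_u ≤ 2.4 d t F_u): upper limit = 2.4·22·8·400 / 1000 = 169 kN.
  Edge l_c = 40 − 24/2 = 28 → r_n = 107.5 kN; interior l_c = 85 − 24 = 61 → r_n = 169 kN.
  R_n,bearing = 2·107.5 + 2·169 = 553 kN → 0.75 × 553 = 415 kN.
Bearing governs: 415 kN.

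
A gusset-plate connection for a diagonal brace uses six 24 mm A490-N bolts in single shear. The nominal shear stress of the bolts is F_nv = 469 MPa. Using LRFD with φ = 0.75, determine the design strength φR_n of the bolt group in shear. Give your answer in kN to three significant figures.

A_b = π × 24² / 4 = 452.4 mm².
R_n = F_nv · A_b · n · n_s = 469 × 452.4 × 6 × 1 / 1000 = 1273 kN.
Design strength φR_n = 0.75 × 1273 = 955 kN.

955 kN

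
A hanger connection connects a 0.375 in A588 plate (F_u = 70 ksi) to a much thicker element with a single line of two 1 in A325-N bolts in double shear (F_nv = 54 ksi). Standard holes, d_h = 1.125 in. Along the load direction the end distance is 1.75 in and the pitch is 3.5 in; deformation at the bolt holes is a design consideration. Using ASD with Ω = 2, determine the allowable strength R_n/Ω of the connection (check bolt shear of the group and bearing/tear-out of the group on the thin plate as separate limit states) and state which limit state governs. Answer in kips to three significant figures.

50.2 kips (bearing governs)

Bolt shear: A_b = π·1²/4 = 0.7854 in²; R_n = 54 × 0.7854 × 2 × 2 = 169.6 kips → 169.6 / 2 = 84.8 kips.
Bearing (1.2 l_c t F_u ≤ 2.4 d t F_u): upper limit = 2.4·1·0.375·70 = 63 kips.
  Edge l_c = 1.75 − 1.125/2 = 1.188 → r_n = 37.41 kips; interior l_c = 3.5 − 1.125 = 2.375 → r_n = 63 kips.
  R_n,bearing = 1·37.41 + 1·63 = 100.4 kips → 100.4 / 2 = 50.2 kips.
Bearing governs: 50.2 kips.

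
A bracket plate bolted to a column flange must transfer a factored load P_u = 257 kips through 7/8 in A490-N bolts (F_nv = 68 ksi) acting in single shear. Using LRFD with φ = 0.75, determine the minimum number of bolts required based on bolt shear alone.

A_b = π·0.875²/4 = 0.6013 in².
Per-bolt design strength φR_n = 0.75 × 68 × 0.6013 × 1 = 30.67 kips.
n ≥ 257 / 30.67 = 8.38 → use 9 bolts.

9 bolts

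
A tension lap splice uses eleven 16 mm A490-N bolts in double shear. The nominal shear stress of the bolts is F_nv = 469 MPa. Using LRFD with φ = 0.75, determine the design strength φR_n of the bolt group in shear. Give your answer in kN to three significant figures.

A_b = π × 16² / 4 = 201.1 mm².
R_n = F_nv · A_b · n · n_s = 469 × 201.1 × 11 × 2 / 1000 = 2075 kN.
Design strength φR_n = 0.75 × 2075 = 1560 kN.

1560 kN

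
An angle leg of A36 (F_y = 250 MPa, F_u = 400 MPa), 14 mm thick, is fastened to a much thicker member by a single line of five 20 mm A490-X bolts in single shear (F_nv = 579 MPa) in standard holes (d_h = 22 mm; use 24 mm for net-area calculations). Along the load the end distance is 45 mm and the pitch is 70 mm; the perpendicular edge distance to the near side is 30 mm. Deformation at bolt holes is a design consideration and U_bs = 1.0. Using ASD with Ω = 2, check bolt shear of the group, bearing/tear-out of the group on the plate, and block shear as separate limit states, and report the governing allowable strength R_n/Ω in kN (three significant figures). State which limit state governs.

392 kN (block shear governs)

Bolt shear: A_b = π·20²/4 = 314.2 mm²; R_n = 579 × 314.2 × 5 × 1 / 1000 = 909.5 kN → 909.5 / 2 = 455 kN.
Bearing: edge l_c = 34, r_n = 228.5 kN; interior l_c = 48, r_n = 268.8 kN; R_n = 228.5 + 4·268.8 = 1304 kN → 652 kN.
Block shear: A_gv = 4550, A_nv = 3038, A_nt = 252 mm²; R_n = min(0.6F_uA_nv, 0.6F_yA_gv) + U_bs·F_u·A_nt = 783.3 kN → 392 kN.
Block shear governs: 392 kN.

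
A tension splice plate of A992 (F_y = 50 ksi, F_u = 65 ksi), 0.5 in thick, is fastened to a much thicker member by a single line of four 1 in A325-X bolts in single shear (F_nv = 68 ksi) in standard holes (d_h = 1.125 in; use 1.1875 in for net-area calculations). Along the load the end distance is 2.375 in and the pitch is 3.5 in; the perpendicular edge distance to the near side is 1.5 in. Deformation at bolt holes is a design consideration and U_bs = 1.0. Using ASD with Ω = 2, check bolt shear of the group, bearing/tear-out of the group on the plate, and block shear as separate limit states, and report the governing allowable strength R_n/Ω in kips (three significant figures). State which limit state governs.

Bolt shear: A_b = π·1²/4 = 0.7854 in²; R_n = 68 × 0.7854 × 4 × 1 = 213.6 kips → 213.6 / 2 = 107 kips.
Bearing: edge l_c = 1.812, r_n = 70.69 kips; interior l_c = 2.375, r_n = 78 kips; R_n = 70.69 + 3·78 = 304.7 kips → 152 kips.
Block shear: A_gv = 6.438, A_nv = 4.359, A_nt = 0.4531 in²; R_n = min(0.6F_uA_nv, 0.6F_yA_gv) + U_bs·F_u·A_nt = 199.5 kips → 99.7 kips.
Block shear governs: 99.7 kips.

99.7 kips (block shear governs)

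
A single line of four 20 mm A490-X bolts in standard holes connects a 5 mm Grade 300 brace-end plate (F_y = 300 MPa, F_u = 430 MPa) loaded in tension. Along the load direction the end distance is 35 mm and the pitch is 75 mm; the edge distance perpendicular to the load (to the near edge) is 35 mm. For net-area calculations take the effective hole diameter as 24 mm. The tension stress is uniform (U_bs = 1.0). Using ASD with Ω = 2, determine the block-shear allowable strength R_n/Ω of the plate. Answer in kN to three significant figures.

138 kN

Shear plane L_v = 35 + 3·75 = 260 mm; A_gv = 260 × 5 = 1300 mm².
A_nv = (260 − 3.5·24) × 5 = 880 mm².
A_nt = (35 − 0.5·24) × 5 = 115 mm².
0.6 F_u A_nv = 227 kN; 0.6 F_y A_gv = 234 kN → shear rupture governs the shear term.
R_n = 227 + 1.0 × 430 × 115 / 1000 = 276.5 kN.
Allowable strength R_n/Ω = 276.5 / 2 = 138 kN.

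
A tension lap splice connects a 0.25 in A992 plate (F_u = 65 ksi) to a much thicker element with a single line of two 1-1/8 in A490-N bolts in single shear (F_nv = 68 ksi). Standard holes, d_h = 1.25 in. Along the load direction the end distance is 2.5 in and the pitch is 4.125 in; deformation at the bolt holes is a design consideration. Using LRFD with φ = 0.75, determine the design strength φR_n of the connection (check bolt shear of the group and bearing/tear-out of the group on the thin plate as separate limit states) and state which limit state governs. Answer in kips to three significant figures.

60.3 kips (bearing governs)

Bolt shear: A_b = π·1.125²/4 = 0.994 in²; R_n = 68 × 0.994 × 2 × 1 = 135.2 kips → 0.75 × 135.2 = 101 kips.
Bearing (1.2 l_c t F_u ≤ 2.4 d t F_u): upper limit = 2.4·1.125·0.25·65 = 43.87 kips.
  Edge l_c = 2.5 − 1.25/2 = 1.875 → r_n = 36.56 kips; interior l_c = 4.125 − 1.25 = 2.875 → r_n = 43.87 kips.
  R_n,bearing = 1·36.56 + 1·43.87 = 80.44 kips → 0.75 × 80.44 = 60.3 kips.
Bearing governs: 60.3 kips.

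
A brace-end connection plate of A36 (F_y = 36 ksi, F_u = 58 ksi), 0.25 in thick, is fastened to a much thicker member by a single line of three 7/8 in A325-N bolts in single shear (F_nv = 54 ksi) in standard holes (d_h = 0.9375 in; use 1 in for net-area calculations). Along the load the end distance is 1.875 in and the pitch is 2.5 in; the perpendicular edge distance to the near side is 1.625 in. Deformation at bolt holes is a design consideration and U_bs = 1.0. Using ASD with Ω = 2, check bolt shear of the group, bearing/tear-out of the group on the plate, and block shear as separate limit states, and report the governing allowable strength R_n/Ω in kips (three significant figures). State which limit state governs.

Bolt shear: A_b = π·0.875²/4 = 0.6013 in²; R_n = 54 × 0.6013 × 3 × 1 = 97.41 kips → 97.41 / 2 = 48.7 kips.
Bearing: edge l_c = 1.406, r_n = 24.47 kips; interior l_c = 1.562, r_n = 27.19 kips; R_n = 24.47 + 2·27.19 = 78.84 kips → 39.4 kips.
Block shear: A_gv = 1.719, A_nv = 1.094, A_nt = 0.2812 in²; R_n = min(0.6F_uA_nv, 0.6F_yA_gv) + U_bs·F_u·A_nt = 53.44 kips → 26.7 kips.
Block shear governs: 26.7 kips.

26.7 kips (block shear governs)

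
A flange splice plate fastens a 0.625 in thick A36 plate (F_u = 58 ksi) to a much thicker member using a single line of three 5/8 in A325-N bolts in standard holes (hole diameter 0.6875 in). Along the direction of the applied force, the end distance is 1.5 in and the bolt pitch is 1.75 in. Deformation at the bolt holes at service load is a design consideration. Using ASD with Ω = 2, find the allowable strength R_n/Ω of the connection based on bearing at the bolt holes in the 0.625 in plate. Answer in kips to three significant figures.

71.4 kips

Per bolt r_n = 1.2 l_c t F_u ≤ 2.4 d t F_u; upper limit = 2.4 × 0.625 × 0.625 × 58 = 54.38 kips.
Edge bolt: l_c = 1.5 − 0.6875/2 = 1.156 in → 1.2 × 1.156 × 0.625 × 58 = 50.3 → r_n = 50.3 kips.
Interior bolts: l_c = 1.75 − 0.6875 = 1.062 in → 1.2 × 1.062 × 0.625 × 58 = 46.22 → r_n = 46.22 kips.
R_n = 1 × 50.3 + 2 × 46.22 = 142.7 kips.
Allowable strength R_n/Ω = 142.7 / 2 = 71.4 kips.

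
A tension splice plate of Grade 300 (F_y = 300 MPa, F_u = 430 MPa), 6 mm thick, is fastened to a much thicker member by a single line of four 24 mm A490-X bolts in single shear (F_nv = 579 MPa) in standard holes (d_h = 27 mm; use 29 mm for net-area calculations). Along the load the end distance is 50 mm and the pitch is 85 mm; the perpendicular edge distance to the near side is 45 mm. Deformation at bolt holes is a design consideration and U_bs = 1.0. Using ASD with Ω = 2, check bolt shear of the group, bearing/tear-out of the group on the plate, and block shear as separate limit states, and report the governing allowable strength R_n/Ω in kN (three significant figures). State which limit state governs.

197 kN (block shear governs)

Bolt shear: A_b = π·24²/4 = 452.4 mm²; R_n = 579 × 452.4 × 4 × 1 / 1000 = 1048 kN → 1048 / 2 = 524 kN.
Bearing: edge l_c = 36.5, r_n = 113 kN; interior l_c = 58, r_n = 148.6 kN; R_n = 113 + 3·148.6 = 558.8 kN → 279 kN.
Block shear: A_gv = 1830, A_nv = 1221, A_nt = 183 mm²; R_n = min(0.6F_uA_nv, 0.6F_yA_gv) + U_bs·F_u·A_nt = 393.7 kN → 197 kN.
Block shear governs: 197 kN.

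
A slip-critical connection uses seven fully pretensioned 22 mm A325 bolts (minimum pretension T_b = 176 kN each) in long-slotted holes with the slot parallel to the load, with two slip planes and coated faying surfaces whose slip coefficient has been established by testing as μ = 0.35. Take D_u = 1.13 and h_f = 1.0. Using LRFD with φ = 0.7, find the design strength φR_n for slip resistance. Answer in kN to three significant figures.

682 kN

R_n = μ · D_u · h_f · T_b · n_s · n_b = 0.35 × 1.13 × 1.0 × 176 × 2 × 7 = 974.5 kN.
Design strength φR_n = 0.7 × 974.5 = 682 kN.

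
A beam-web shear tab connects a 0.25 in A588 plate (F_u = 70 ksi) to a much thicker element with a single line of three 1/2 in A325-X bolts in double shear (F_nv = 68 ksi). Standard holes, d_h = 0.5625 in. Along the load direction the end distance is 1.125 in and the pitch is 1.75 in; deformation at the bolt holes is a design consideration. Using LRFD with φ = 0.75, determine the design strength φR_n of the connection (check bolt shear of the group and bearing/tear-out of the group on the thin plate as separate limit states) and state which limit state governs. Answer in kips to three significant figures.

44.8 kips (bearing governs)

Bolt shear: A_b = π·0.5²/4 = 0.1963 in²; R_n = 68 × 0.1963 × 3 × 2 = 80.11 kips → 0.75 × 80.11 = 60.1 kips.
Bearing (1.2 l_c t F_u ≤ 2.4 d t F_u): upper limit = 2.4·0.5·0.25·70 = 21 kips.
  Edge l_c = 1.125 − 0.5625/2 = 0.8438 → r_n = 17.72 kips; interior l_c = 1.75 − 0.5625 = 1.188 → r_n = 21 kips.
  R_n,bearing = 1·17.72 + 2·21 = 59.72 kips → 0.75 × 59.72 = 44.8 kips.
Bearing governs: 44.8 kips.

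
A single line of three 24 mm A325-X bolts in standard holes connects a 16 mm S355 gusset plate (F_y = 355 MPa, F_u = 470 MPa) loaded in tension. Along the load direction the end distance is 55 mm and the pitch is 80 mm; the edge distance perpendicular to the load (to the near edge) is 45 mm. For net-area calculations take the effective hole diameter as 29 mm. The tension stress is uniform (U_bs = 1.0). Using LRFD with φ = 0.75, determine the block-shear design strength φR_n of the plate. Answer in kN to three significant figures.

Shear plane L_v = 55 + 2·80 = 215 mm; A_gv = 215 × 16 = 3440 mm².
A_nv = (215 − 2.5·29) × 16 = 2280 mm².
A_nt = (45 − 0.5·29) × 16 = 488 mm².
0.6 F_u A_nv = 643 kN; 0.6 F_y A_gv = 732.7 kN → shear rupture governs the shear term.
R_n = 643 + 1.0 × 470 × 488 / 1000 = 872.3 kN.
Design strength φR_n = 0.75 × 872.3 = 654 kN.

654 kN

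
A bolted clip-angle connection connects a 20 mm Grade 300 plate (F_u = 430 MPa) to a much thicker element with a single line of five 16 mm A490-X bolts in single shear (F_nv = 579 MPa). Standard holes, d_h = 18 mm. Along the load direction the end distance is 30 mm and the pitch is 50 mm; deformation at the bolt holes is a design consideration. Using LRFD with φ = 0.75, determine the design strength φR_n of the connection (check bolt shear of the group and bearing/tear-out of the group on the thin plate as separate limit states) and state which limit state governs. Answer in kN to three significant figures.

437 kN (bolt shear governs)

Bolt shear: A_b = π·16²/4 = 201.1 mm²; R_n = 579 × 201.1 × 5 × 1 / 1000 = 582.1 kN → 0.75 × 582.1 = 437 kN.
Bearing (1.2 l_c t F_u ≤ 2.4 d t F_u): upper limit = 2.4·16·20·430 / 1000 = 330.2 kN.
  Edge l_c = 30 − 18/2 = 21 → r_n = 216.7 kN; interior l_c = 50 − 18 = 32 → r_n = 330.2 kN.
  R_n,bearing = 1·216.7 + 4·330.2 = 1538 kN → 0.75 × 1538 = 1150 kN.
Bolt shear governs: 437 kN.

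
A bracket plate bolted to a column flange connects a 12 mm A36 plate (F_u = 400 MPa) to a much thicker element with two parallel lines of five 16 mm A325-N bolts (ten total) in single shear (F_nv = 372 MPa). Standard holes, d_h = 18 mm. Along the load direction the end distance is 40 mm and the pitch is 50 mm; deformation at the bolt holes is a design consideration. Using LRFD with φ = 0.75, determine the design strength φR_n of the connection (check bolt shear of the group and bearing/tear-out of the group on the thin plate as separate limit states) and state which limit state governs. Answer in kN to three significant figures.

561 kN (bolt shear governs)

Bolt shear: A_b = π·16²/4 = 201.1 mm²; R_n = 372 × 201.1 × 10 × 1 / 1000 = 748 kN → 0.75 × 748 = 561 kN.
Bearing (1.2 l_c t F_u ≤ 2.4 d t F_u): upper limit = 2.4·16·12·400 / 1000 = 184.3 kN.
  Edge l_c = 40 − 18/2 = 31 → r_n = 178.6 kN; interior l_c = 50 − 18 = 32 → r_n = 184.3 kN.
  R_n,bearing = 2·178.6 + 8·184.3 = 1832 kN → 0.75 × 1832 = 1370 kN.
Bolt shear governs: 561 kN.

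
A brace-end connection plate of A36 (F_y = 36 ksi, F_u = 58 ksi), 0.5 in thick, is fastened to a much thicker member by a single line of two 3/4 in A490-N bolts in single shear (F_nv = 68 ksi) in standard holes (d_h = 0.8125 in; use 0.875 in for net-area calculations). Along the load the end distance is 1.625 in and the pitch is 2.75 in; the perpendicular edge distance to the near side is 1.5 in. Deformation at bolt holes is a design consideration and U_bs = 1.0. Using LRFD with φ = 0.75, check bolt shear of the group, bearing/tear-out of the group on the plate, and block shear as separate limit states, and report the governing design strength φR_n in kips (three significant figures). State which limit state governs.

45.1 kips (bolt shear governs)

Bolt shear: A_b = π·0.75²/4 = 0.4418 in²; R_n = 68 × 0.4418 × 2 × 1 = 60.08 kips → 0.75 × 60.08 = 45.1 kips.
Bearing: edge l_c = 1.219, r_n = 42.41 kips; interior l_c = 1.938, r_n = 52.2 kips; R_n = 42.41 + 1·52.2 = 94.61 kips → 71 kips.
Block shear: A_gv = 2.188, A_nv = 1.531, A_nt = 0.5312 in²; R_n = min(0.6F_uA_nv, 0.6F_yA_gv) + U_bs·F_u·A_nt = 78.06 kips → 58.5 kips.
Bolt shear governs: 45.1 kips.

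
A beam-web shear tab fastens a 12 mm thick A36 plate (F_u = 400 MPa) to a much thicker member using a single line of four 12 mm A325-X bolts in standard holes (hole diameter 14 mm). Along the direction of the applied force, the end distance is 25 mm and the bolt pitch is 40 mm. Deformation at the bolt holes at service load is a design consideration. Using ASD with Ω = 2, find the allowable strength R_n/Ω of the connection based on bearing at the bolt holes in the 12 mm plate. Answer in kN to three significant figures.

259 kN

Per bolt r_n = 1.2 l_c t F_u ≤ 2.4 d t F_u; upper limit = 2.4 × 12 × 12 × 400 / 1000 = 138.2 kN.
Edge bolt: l_c = 25 − 14/2 = 18 mm → 1.2 × 18 × 12 × 400 / 1000 = 103.7 → r_n = 103.7 kN.
Interior bolts: l_c = 40 − 14 = 26 mm → 1.2 × 26 × 12 × 400 / 1000 = 149.8 → r_n = 138.2 kN.
R_n = 1 × 103.7 + 3 × 138.2 = 518.4 kN.
Allowable strength R_n/Ω = 518.4 / 2 = 259 kN.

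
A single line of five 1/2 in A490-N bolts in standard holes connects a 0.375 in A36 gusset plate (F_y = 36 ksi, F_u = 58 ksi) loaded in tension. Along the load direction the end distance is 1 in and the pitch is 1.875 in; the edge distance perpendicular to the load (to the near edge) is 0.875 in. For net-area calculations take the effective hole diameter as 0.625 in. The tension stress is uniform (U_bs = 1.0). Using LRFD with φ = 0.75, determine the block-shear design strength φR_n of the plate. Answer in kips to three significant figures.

60.8 kips

Shear plane L_v = 1 + 4·1.875 = 8.5 in; A_gv = 8.5 × 0.375 = 3.188 in².
A_nv = (8.5 − 4.5·0.625) × 0.375 = 2.133 in².
A_nt = (0.875 − 0.5·0.625) × 0.375 = 0.2109 in².
0.6 F_u A_nv = 74.22 kips; 0.6 F_y A_gv = 68.85 kips → shear yielding governs the shear term.
R_n = 68.85 + 1.0 × 58 × 0.2109 = 81.08 kips.
Design strength φR_n = 0.75 × 81.08 = 60.8 kips.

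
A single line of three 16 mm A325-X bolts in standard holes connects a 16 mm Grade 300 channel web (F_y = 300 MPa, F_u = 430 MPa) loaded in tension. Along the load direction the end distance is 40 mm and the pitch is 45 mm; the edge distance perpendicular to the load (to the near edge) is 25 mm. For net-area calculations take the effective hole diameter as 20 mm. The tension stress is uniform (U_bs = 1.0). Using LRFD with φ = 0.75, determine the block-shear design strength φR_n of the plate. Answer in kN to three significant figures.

Shear plane L_v = 40 + 2·45 = 130 mm; A_gv = 130 × 16 = 2080 mm².
A_nv = (130 − 2.5·20) × 16 = 1280 mm².
A_nt = (25 − 0.5·20) × 16 = 240 mm².
0.6 F_u A_nv = 330.2 kN; 0.6 F_y A_gv = 374.4 kN → shear rupture governs the shear term.
R_n = 330.2 + 1.0 × 430 × 240 / 1000 = 433.4 kN.
Design strength φR_n = 0.75 × 433.4 = 325 kN.

325 kN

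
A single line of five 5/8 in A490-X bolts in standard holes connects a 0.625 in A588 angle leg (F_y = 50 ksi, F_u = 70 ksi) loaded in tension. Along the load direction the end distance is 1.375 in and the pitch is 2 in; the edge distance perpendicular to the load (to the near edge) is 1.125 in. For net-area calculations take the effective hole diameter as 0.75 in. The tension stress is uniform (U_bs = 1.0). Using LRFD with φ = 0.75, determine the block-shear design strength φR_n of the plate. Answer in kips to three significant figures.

143 kips

Shear plane L_v = 1.375 + 4·2 = 9.375 in; A_gv = 9.375 × 0.625 = 5.859 in².
A_nv = (9.375 − 4.5·0.75) × 0.625 = 3.75 in².
A_nt = (1.125 − 0.5·0.75) × 0.625 = 0.4688 in².
0.6 F_u A_nv = 157.5 kips; 0.6 F_y A_gv = 175.8 kips → shear rupture governs the shear term.
R_n = 157.5 + 1.0 × 70 × 0.4688 = 190.3 kips.
Design strength φR_n = 0.75 × 190.3 = 143 kips.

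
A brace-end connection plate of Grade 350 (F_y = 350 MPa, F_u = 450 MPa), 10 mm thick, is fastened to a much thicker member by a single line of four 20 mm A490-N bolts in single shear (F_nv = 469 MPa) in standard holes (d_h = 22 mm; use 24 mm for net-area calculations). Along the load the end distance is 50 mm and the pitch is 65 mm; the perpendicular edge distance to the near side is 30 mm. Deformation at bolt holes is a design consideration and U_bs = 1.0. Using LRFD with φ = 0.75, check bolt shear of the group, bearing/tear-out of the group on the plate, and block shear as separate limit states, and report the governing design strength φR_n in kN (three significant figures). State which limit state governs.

Bolt shear: A_b = π·20²/4 = 314.2 mm²; R_n = 469 × 314.2 × 4 × 1 / 1000 = 589.4 kN → 0.75 × 589.4 = 442 kN.
Bearing: edge l_c = 39, r_n = 210.6 kN; interior l_c = 43, r_n = 216 kN; R_n = 210.6 + 3·216 = 858.6 kN → 644 kN.
Block shear: A_gv = 2450, A_nv = 1610, A_nt = 180 mm²; R_n = min(0.6F_uA_nv, 0.6F_yA_gv) + U_bs·F_u·A_nt = 515.7 kN → 387 kN.
Block shear governs: 387 kN.

387 kN (block shear governs)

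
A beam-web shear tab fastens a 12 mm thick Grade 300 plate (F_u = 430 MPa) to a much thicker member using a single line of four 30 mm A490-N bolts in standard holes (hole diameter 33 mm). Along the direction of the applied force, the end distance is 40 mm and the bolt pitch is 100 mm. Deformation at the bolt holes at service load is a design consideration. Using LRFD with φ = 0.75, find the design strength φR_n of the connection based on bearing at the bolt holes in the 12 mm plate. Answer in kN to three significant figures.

945 kN

Per bolt r_n = 1.2 l_c t F_u ≤ 2.4 d t F_u; upper limit = 2.4 × 30 × 12 × 430 / 1000 = 371.5 kN.
Edge bolt: l_c = 40 − 33/2 = 23.5 mm → 1.2 × 23.5 × 12 × 430 / 1000 = 145.5 → r_n = 145.5 kN.
Interior bolts: l_c = 100 − 33 = 67 mm → 1.2 × 67 × 12 × 430 / 1000 = 414.9 → r_n = 371.5 kN.
R_n = 1 × 145.5 + 3 × 371.5 = 1260 kN.
Design strength φR_n = 0.75 × 1260 = 945 kN.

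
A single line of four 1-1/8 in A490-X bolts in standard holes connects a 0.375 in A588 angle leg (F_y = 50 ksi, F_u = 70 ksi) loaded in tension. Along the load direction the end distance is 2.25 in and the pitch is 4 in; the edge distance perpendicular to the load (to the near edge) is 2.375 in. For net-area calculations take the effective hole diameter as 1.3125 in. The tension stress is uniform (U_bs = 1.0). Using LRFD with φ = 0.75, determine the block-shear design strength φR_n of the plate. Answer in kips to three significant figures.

148 kips

Shear plane L_v = 2.25 + 3·4 = 14.25 in; A_gv = 14.25 × 0.375 = 5.344 in².
A_nv = (14.25 − 3.5·1.3125) × 0.375 = 3.621 in².
A_nt = (2.375 − 0.5·1.3125) × 0.375 = 0.6445 in².
0.6 F_u A_nv = 152.1 kips; 0.6 F_y A_gv = 160.3 kips → shear rupture governs the shear term.
R_n = 152.1 + 1.0 × 70 × 0.6445 = 197.2 kips.
Design strength φR_n = 0.75 × 197.2 = 148 kips.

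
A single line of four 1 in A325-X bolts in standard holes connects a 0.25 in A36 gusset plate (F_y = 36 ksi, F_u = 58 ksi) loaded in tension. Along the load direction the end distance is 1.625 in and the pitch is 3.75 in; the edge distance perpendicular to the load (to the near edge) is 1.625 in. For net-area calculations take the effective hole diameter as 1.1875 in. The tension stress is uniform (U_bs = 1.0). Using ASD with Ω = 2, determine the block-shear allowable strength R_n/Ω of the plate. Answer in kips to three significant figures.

42.2 kips

Shear plane L_v = 1.625 + 3·3.75 = 12.88 in; A_gv = 12.88 × 0.25 = 3.219 in².
A_nv = (12.88 − 3.5·1.1875) × 0.25 = 2.18 in².
A_nt = (1.625 − 0.5·1.1875) × 0.25 = 0.2578 in².
0.6 F_u A_nv = 75.85 kips; 0.6 F_y A_gv = 69.52 kips → shear yielding governs the shear term.
R_n = 69.52 + 1.0 × 58 × 0.2578 = 84.48 kips.
Allowable strength R_n/Ω = 84.48 / 2 = 42.2 kips.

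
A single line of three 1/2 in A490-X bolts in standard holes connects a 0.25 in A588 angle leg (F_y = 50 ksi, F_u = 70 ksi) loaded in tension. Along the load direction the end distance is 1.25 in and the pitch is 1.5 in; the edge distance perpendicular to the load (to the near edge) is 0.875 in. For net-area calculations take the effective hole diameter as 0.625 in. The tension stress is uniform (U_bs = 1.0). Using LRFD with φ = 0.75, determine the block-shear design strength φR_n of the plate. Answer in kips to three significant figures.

28.5 kips

Shear plane L_v = 1.25 + 2·1.5 = 4.25 in; A_gv = 4.25 × 0.25 = 1.062 in².
A_nv = (4.25 − 2.5·0.625) × 0.25 = 0.6719 in².
A_nt = (0.875 − 0.5·0.625) × 0.25 = 0.1406 in².
0.6 F_u A_nv = 28.22 kips; 0.6 F_y A_gv = 31.88 kips → shear rupture governs the shear term.
R_n = 28.22 + 1.0 × 70 × 0.1406 = 38.06 kips.
Design strength φR_n = 0.75 × 38.06 = 28.5 kips.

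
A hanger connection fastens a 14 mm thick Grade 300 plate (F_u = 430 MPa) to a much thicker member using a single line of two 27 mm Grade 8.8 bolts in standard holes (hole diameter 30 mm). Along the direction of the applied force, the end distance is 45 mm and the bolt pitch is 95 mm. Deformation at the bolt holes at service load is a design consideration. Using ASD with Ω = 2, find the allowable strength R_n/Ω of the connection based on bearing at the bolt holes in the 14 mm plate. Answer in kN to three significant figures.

Per bolt r_n = 1.2 l_c t F_u ≤ 2.4 d t F_u; upper limit = 2.4 × 27 × 14 × 430 / 1000 = 390.1 kN.
Edge bolt: l_c = 45 − 30/2 = 30 mm → 1.2 × 30 × 14 × 430 / 1000 = 216.7 → r_n = 216.7 kN.
Interior bolts: l_c = 95 − 30 = 65 mm → 1.2 × 65 × 14 × 430 / 1000 = 469.6 → r_n = 390.1 kN.
R_n = 1 × 216.7 + 1 × 390.1 = 606.8 kN.
Allowable strength R_n/Ω = 606.8 / 2 = 303 kN.

303 kN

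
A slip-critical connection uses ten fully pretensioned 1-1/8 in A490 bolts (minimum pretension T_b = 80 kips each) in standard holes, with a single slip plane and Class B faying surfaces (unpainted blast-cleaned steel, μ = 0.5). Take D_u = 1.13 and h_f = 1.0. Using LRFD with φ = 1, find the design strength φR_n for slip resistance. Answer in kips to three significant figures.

R_n = μ · D_u · h_f · T_b · n_s · n_b = 0.5 × 1.13 × 1.0 × 80 × 1 × 10 = 452 kips.
Design strength φR_n = 1 × 452 = 452 kips.

452 kips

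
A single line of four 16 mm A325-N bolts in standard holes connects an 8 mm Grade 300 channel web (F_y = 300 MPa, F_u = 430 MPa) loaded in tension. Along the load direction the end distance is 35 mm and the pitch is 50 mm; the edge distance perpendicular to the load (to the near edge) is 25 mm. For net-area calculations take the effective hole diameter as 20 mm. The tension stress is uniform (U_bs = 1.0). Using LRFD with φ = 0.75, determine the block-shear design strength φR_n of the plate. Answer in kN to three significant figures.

217 kN

Shear plane L_v = 35 + 3·50 = 185 mm; A_gv = 185 × 8 = 1480 mm².
A_nv = (185 − 3.5·20) × 8 = 920 mm².
A_nt = (25 − 0.5·20) × 8 = 120 mm².
0.6 F_u A_nv = 237.4 kN; 0.6 F_y A_gv = 266.4 kN → shear rupture governs the shear term.
R_n = 237.4 + 1.0 × 430 × 120 / 1000 = 289 kN.
Design strength φR_n = 0.75 × 289 = 217 kN.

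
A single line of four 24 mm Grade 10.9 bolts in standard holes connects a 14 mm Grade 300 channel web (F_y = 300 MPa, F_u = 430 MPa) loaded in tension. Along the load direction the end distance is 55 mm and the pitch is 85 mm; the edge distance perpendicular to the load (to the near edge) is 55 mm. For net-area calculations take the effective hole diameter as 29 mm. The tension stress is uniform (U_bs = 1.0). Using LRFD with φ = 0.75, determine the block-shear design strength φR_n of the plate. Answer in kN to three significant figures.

748 kN

Shear plane L_v = 55 + 3·85 = 310 mm; A_gv = 310 × 14 = 4340 mm².
A_nv = (310 − 3.5·29) × 14 = 2919 mm².
A_nt = (55 − 0.5·29) × 14 = 567 mm².
0.6 F_u A_nv = 753.1 kN; 0.6 F_y A_gv = 781.2 kN → shear rupture governs the shear term.
R_n = 753.1 + 1.0 × 430 × 567 / 1000 = 996.9 kN.
Design strength φR_n = 0.75 × 996.9 = 748 kN.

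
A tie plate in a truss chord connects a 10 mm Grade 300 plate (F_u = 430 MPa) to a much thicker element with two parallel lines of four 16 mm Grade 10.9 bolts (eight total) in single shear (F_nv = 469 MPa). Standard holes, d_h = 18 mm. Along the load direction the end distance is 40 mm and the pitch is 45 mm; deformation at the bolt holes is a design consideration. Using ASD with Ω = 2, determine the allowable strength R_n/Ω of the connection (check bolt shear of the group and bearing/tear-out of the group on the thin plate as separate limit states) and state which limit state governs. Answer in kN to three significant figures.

377 kN (bolt shear governs)

Bolt shear: A_b = π·16²/4 = 201.1 mm²; R_n = 469 × 201.1 × 8 × 1 / 1000 = 754.4 kN → 754.4 / 2 = 377 kN.
Bearing (1.2 l_c t F_u ≤ 2.4 d t F_u): upper limit = 2.4·16·10·430 / 1000 = 165.1 kN.
  Edge l_c = 40 − 18/2 = 31 → r_n = 160 kN; interior l_c = 45 − 18 = 27 → r_n = 139.3 kN.
  R_n,bearing = 2·160 + 6·139.3 = 1156 kN → 1156 / 2 = 578 kN.
Bolt shear governs: 377 kN.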